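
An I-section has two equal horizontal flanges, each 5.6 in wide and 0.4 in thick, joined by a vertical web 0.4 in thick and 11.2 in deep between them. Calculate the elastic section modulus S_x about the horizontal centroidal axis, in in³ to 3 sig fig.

S_x ≈ 32.9 in³

Split into non-overlapping primitives; take the origin at the lower-left of the bounding box.
Bottom flange: 5.6 × 0.4, A = 2.24 in², y = 0.2 in, Ī = 0.029867 in⁴.
Web: 0.4 × 11.2, A = 4.48 in², y = 6 in, Ī = 46.831 in⁴.
Top flange: 5.6 × 0.4, A = 2.24 in², y = 11.8 in, Ī = 0.029867 in⁴.
By symmetry the centroid is at mid-height, ȳ = 6 in.
Transfer each piece to the horizontal centroidal axis using Ī + A·d² with d = y − 6:
  bottom flange: d = -5.8 in → contributes +75.383 in⁴
  web: d = 0 in → contributes +46.831 in⁴
  top flange: d = 5.8 in → contributes +75.383 in⁴
Total I = 197.6 in⁴.
Extreme fibre distance c = 6 in; S = I/c = 32.933 in³.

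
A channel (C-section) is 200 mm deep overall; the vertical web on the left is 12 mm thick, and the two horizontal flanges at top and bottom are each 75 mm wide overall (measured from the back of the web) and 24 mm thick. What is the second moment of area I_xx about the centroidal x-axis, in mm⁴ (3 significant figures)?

Treat the section as a set of non-overlapping primitives; coordinates are from the bounding-box lower-left.
Web: 12 × 200, A = 2 400 mm², y = 100 mm, Ī = 8 000 000 mm⁴.
Top flange (beyond web): 63 × 24, A = 1 512 mm², y = 188 mm, Ī = 72 576 mm⁴.
Bottom flange (beyond web): 63 × 24, A = 1 512 mm², y = 12 mm, Ī = 72 576 mm⁴.
By symmetry the centroid is at mid-height, ȳ = 100 mm.
Transfer each piece to the centroidal x-axis using Ī + A·d² with d = y − 100:
  web: d = 0 mm → contributes +8 000 000 mm⁴
  top flange (beyond web): d = 88 mm → contributes +11 781 504 mm⁴
  bottom flange (beyond web): d = -88 mm → contributes +11 781 504 mm⁴
Total I = 31 563 008 mm⁴.

I_xx ≈ 3.16 × 10⁷ mm⁴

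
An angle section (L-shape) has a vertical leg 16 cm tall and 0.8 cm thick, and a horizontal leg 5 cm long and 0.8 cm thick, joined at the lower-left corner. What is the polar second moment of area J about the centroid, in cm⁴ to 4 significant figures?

Treat the section as a set of non-overlapping primitives; coordinates are from the bounding-box lower-left.
Vertical leg: 0.8 × 16, A = 12.8 cm², y = 8 cm, Ī = 273.067 cm⁴.
Horizontal leg (remainder): 4.2 × 0.8, A = 3.36 cm², y = 0.4 cm, Ī = 0.1792 cm⁴.
Centroid: ȳ = ΣA·y / ΣA = 6.4198 cm.
Transfer each piece to the centroidal x-axis using Ī + A·d² with d = y − 6.4198:
  vertical leg: d = 1.5802 cm → contributes +305.029 cm⁴
  horizontal leg (remainder): d = -6.0198 cm → contributes +121.939 cm⁴
Total I = 426.968 cm⁴.
For the y-axis: x̄ = 0.919802 cm.
Repeating about the centroidal y-axis gives I_y = 22.2555 cm⁴.
Polar second moment: J = I_x + I_y = 449.223 cm⁴.

J ≈ 449.2 cm⁴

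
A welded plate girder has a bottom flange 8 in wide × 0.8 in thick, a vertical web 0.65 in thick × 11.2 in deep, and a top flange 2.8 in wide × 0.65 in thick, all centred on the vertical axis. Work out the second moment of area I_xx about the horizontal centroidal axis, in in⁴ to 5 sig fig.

Split into non-overlapping primitives; take the origin at the lower-left of the bounding box.
Bottom plate: 8 × 0.8, A = 6.4 in², y = 0.4 in, Ī = 0.3413333 in⁴.
Web plate: 0.65 × 11.2, A = 7.28 in², y = 6.4 in, Ī = 76.10027 in⁴.
Top plate: 2.8 × 0.65, A = 1.82 in², y = 12.325 in, Ī = 0.06407917 in⁴.
Centroid: ȳ = ΣA·y / ΣA = 4.61829 in.
Transfer each piece to the horizontal centroidal axis using Ī + A·d² with d = y − 4.61829:
  bottom plate: d = -4.21829 in → contributes +114.2228 in⁴
  web plate: d = 1.78171 in → contributes +99.21055 in⁴
  top plate: d = 7.70671 in → contributes +108.16 in⁴
Total I = 321.5933 in⁴.

I_xx ≈ 321.59 in⁴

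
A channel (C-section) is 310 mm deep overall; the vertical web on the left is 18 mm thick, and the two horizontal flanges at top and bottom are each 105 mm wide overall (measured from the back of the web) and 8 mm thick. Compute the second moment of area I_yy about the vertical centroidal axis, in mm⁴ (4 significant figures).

Treat the section as a set of non-overlapping primitives; coordinates are from the bounding-box lower-left.
Web: 18 × 310, A = 5 580 mm², x = 9 mm, Ī = 150 660 mm⁴.
Top flange (beyond web): 87 × 8, A = 696 mm², x = 61.5 mm, Ī = 439 002 mm⁴.
Bottom flange (beyond web): 87 × 8, A = 696 mm², x = 61.5 mm, Ī = 439 002 mm⁴.
Centroid: x̄ = ΣA·x / ΣA = 19.4819 mm.
Transfer each piece to the vertical centroidal axis using Ī + A·d² with d = x − 19.4819:
  web: d = -10.4819 mm → contributes +763 739 mm⁴
  top flange (beyond web): d = 42.0181 mm → contributes +1 667 803 mm⁴
  bottom flange (beyond web): d = 42.0181 mm → contributes +1 667 803 mm⁴
Total I = 4 099 345 mm⁴.

I_yy ≈ 4.099 × 10⁶ mm⁴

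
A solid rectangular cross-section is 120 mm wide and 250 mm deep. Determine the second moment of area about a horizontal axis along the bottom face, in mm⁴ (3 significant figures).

The section: 120 × 250, A = 30 000 mm², y = 125 mm, Ī = 156 250 000 mm⁴.
Transfer it to the base of the section using Ī + A·d² with d = y − 0:
  the section: d = 125 mm → contributes +625 000 000 mm⁴
Total I = 625 000 000 mm⁴.

I_base ≈ 6.25 × 10⁸ mm⁴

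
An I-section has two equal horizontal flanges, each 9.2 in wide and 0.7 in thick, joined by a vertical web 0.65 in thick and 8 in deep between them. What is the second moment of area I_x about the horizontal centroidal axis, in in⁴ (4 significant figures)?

I_x ≈ 272.0 in⁴

Break the section into simple shapes (no overlaps), measuring from the bottom-left corner of the bounding box.
Bottom flange: 9.2 × 0.7, A = 6.44 in², y = 0.35 in, Ī = 0.262967 in⁴.
Web: 0.65 × 8, A = 5.2 in², y = 4.7 in, Ī = 27.7333 in⁴.
Top flange: 9.2 × 0.7, A = 6.44 in², y = 9.05 in, Ī = 0.262967 in⁴.
By symmetry the centroid is at mid-height, ȳ = 4.7 in.
Transfer each piece to the horizontal centroidal axis using Ī + A·d² with d = y − 4.7:
  bottom flange: d = -4.35 in → contributes +122.124 in⁴
  web: d = 0 in → contributes +27.7333 in⁴
  top flange: d = 4.35 in → contributes +122.124 in⁴
Total I = 271.981 in⁴.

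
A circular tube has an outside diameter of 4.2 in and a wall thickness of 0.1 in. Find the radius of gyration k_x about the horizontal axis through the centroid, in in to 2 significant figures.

Split into non-overlapping primitives; take the origin at the lower-left of the bounding box.
Outer circle: ⌀4.2, A = 13.85 in², y = 2.1 in, Ī = 15.27 in⁴.
Bore (subtracted): ⌀4, A = 12.57 in², y = 2.1 in, Ī = 12.57 in⁴.
By symmetry the centroid is at mid-height, ȳ = 2.1 in.
All pieces are centred on the horizontal axis through the centroid, so I = ΣĪ (holes subtracted) = 2.708 in⁴.
Radius of gyration: k = √(I/A) = √(2.708 / 1.288) = 1.45 in.

k_x ≈ 1.5 in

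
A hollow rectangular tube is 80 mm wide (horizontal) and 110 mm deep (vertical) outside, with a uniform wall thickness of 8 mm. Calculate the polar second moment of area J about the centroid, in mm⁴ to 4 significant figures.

J ≈ 7.083 × 10⁶ mm⁴

Decompose the section into non-overlapping parts with the origin at the bottom-left of its bounding rectangle.
Outer rectangle: 80 × 110, A = 8 800 mm², y = 55 mm, Ī = 8 873 333 mm⁴.
Inner void (subtracted): 64 × 94, A = 6 016 mm², y = 55 mm, Ī = 4 429 781 mm⁴.
By symmetry the centroid is at mid-height, ȳ = 55 mm.
All pieces are centred on the centroidal x-axis, so I = ΣĪ (holes subtracted) = 4 443 552 mm⁴.
Repeating about the centroidal y-axis gives I_y = 2 639 872 mm⁴.
Polar second moment: J = I_x + I_y = 7 083 424 mm⁴.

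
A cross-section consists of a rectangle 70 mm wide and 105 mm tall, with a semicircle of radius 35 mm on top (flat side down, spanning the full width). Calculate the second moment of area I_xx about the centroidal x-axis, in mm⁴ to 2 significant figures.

I_xx ≈ 1.4 × 10⁷ mm⁴

Treat the section as a set of non-overlapping primitives; coordinates are from the bounding-box lower-left.
Rectangular body: 70 × 105, A = 7 350 mm², y = 52.5 mm, Ī = 6 752 813 mm⁴.
Semicircular cap: semicircle r = 35, A = 1 924 mm², y = 119.9 mm, Ī = 164 704 mm⁴.
Centroid: ȳ = ΣA·y / ΣA = 66.47 mm.
Transfer each piece to the centroidal x-axis using Ī + A·d² with d = y − 66.47:
  rectangular body: d = -13.97 mm → contributes +8 188 225 mm⁴
  semicircular cap: d = 53.38 mm → contributes +5 647 576 mm⁴
Total I = 13 835 801 mm⁴.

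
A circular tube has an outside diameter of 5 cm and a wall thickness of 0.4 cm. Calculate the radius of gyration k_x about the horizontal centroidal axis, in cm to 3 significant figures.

k_x ≈ 1.63 cm

Split into non-overlapping primitives; take the origin at the lower-left of the bounding box.
Outer circle: ⌀5, A = 19.635 cm², y = 2.5 cm, Ī = 30.68 cm⁴.
Bore (subtracted): ⌀4.2, A = 13.854 cm², y = 2.5 cm, Ī = 15.275 cm⁴.
By symmetry the centroid is at mid-height, ȳ = 2.5 cm.
All pieces are centred on the horizontal centroidal axis, so I = ΣĪ (holes subtracted) = 15.405 cm⁴.
Radius of gyration: k = √(I/A) = √(15.405 / 5.7805) = 1.6325 cm.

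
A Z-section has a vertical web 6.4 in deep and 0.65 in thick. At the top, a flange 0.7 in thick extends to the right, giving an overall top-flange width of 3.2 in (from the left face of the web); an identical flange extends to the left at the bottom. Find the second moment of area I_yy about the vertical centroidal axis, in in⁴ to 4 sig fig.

I_yy ≈ 11.22 in⁴

Treat the section as a set of non-overlapping primitives; coordinates are from the bounding-box lower-left.
Web: 0.65 × 6.4, A = 4.16 in², x = 2.875 in, Ī = 0.146467 in⁴.
Top flange (beyond web): 2.55 × 0.7, A = 1.785 in², x = 4.475 in, Ī = 0.967247 in⁴.
Bottom flange (beyond web): 2.55 × 0.7, A = 1.785 in², x = 1.275 in, Ī = 0.967247 in⁴.
Centroid: x̄ = ΣA·x / ΣA = 2.875 in.
Transfer each piece to the vertical centroidal axis using Ī + A·d² with d = x − 2.875:
  web: d = 0 in → contributes +0.146467 in⁴
  top flange (beyond web): d = 1.6 in → contributes +5.53685 in⁴
  bottom flange (beyond web): d = -1.6 in → contributes +5.53685 in⁴
Total I = 11.2202 in⁴.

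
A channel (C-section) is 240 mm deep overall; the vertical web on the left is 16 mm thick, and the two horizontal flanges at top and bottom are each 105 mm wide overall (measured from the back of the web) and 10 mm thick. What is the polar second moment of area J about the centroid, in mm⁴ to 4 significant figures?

Treat the section as a set of non-overlapping primitives; coordinates are from the bounding-box lower-left.
Web: 16 × 240, A = 3 840 mm², y = 120 mm, Ī = 18 432 000 mm⁴.
Top flange (beyond web): 89 × 10, A = 890 mm², y = 235 mm, Ī = 7416.67 mm⁴.
Bottom flange (beyond web): 89 × 10, A = 890 mm², y = 5 mm, Ī = 7416.67 mm⁴.
By symmetry the centroid is at mid-height, ȳ = 120 mm.
Transfer each piece to the centroidal x-axis using Ī + A·d² with d = y − 120:
  web: d = 0 mm → contributes +18 432 000 mm⁴
  top flange (beyond web): d = 115 mm → contributes +11 777 667 mm⁴
  bottom flange (beyond web): d = -115 mm → contributes +11 777 667 mm⁴
Total I = 41 987 333 mm⁴.
For the y-axis: x̄ = 24.6281 mm.
Repeating about the centroidal y-axis gives I_y = 4 609 096 mm⁴.
Polar second moment: J = I_x + I_y = 46 596 429 mm⁴.

J ≈ 4.660 × 10⁷ mm⁴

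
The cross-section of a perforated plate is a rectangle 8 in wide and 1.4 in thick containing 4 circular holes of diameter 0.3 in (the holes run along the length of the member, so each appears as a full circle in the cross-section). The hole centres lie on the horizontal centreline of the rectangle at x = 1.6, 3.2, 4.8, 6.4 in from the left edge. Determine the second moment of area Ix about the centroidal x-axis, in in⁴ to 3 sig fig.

Break the section into simple shapes (no overlaps), measuring from the bottom-left corner of the bounding box.
Plate: 8 × 1.4, A = 11.2 in², y = 0.7 in, Ī = 1.8293 in⁴.
Hole 1 (subtracted): ⌀0.3, A = 0.070686 in², y = 0.7 in, Ī = 0.00039761 in⁴.
Hole 2 (subtracted): ⌀0.3, A = 0.070686 in², y = 0.7 in, Ī = 0.00039761 in⁴.
Hole 3 (subtracted): ⌀0.3, A = 0.070686 in², y = 0.7 in, Ī = 0.00039761 in⁴.
Hole 4 (subtracted): ⌀0.3, A = 0.070686 in², y = 0.7 in, Ī = 0.00039761 in⁴.
By symmetry the centroid is at mid-height, ȳ = 0.7 in.
All pieces are centred on the centroidal x-axis, so I = ΣĪ (holes subtracted) = 1.8277 in⁴.

Ix ≈ 1.83 in⁴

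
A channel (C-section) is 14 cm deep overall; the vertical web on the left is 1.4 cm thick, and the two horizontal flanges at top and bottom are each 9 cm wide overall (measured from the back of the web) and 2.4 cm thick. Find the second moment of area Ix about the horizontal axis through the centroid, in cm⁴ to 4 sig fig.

Ix ≈ 1565 cm⁴

Decompose the section into non-overlapping parts with the origin at the bottom-left of its bounding rectangle.
Web: 1.4 × 14, A = 19.6 cm², y = 7 cm, Ī = 320.133 cm⁴.
Top flange (beyond web): 7.6 × 2.4, A = 18.24 cm², y = 12.8 cm, Ī = 8.7552 cm⁴.
Bottom flange (beyond web): 7.6 × 2.4, A = 18.24 cm², y = 1.2 cm, Ī = 8.7552 cm⁴.
By symmetry the centroid is at mid-height, ȳ = 7 cm.
Transfer each piece to the horizontal axis through the centroid using Ī + A·d² with d = y − 7:
  web: d = 0 cm → contributes +320.133 cm⁴
  top flange (beyond web): d = 5.8 cm → contributes +622.349 cm⁴
  bottom flange (beyond web): d = -5.8 cm → contributes +622.349 cm⁴
Total I = 1564.83 cm⁴.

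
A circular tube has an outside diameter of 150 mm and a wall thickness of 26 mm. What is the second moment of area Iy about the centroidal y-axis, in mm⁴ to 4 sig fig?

Iy ≈ 2.032 × 10⁷ mm⁴

Decompose the section into non-overlapping parts with the origin at the bottom-left of its bounding rectangle.
Outer circle: ⌀150, A = 17671.5 mm², x = 75 mm, Ī = 24 850 489 mm⁴.
Bore (subtracted): ⌀98, A = 7542.96 mm², x = 75 mm, Ī = 4 527 664 mm⁴.
By symmetry the centroid is at mid-width, x̄ = 75 mm.
All pieces are centred on the centroidal y-axis, so I = ΣĪ (holes subtracted) = 20 322 825 mm⁴.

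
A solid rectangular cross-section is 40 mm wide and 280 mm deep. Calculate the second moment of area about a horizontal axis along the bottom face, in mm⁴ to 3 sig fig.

I_base ≈ 2.93 × 10⁸ mm⁴

The section: 40 × 280, A = 11 200 mm², y = 140 mm, Ī = 73 173 333 mm⁴.
Transfer it to a horizontal axis along the bottom face using Ī + A·d² with d = y − 0:
  the section: d = 140 mm → contributes +292 693 333 mm⁴
Total I = 292 693 333 mm⁴.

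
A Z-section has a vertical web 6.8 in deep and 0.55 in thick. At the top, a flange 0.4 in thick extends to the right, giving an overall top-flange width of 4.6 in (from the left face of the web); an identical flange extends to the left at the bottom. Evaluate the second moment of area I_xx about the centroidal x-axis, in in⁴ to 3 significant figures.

I_xx ≈ 47.6 in⁴

Break the section into simple shapes (no overlaps), measuring from the bottom-left corner of the bounding box.
Web: 0.55 × 6.8, A = 3.74 in², y = 3.4 in, Ī = 14.411 in⁴.
Top flange (beyond web): 4.05 × 0.4, A = 1.62 in², y = 6.6 in, Ī = 0.0216 in⁴.
Bottom flange (beyond web): 4.05 × 0.4, A = 1.62 in², y = 0.2 in, Ī = 0.0216 in⁴.
Centroid: ȳ = ΣA·y / ΣA = 3.4 in.
Transfer each piece to the centroidal x-axis using Ī + A·d² with d = y − 3.4:
  web: d = 0 in → contributes +14.411 in⁴
  top flange (beyond web): d = 3.2 in → contributes +16.61 in⁴
  bottom flange (beyond web): d = -3.2 in → contributes +16.61 in⁴
Total I = 47.632 in⁴.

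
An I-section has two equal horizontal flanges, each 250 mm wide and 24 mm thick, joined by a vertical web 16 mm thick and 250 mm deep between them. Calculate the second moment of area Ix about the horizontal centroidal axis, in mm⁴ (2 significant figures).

Treat the section as a set of non-overlapping primitives; coordinates are from the bounding-box lower-left.
Bottom flange: 250 × 24, A = 6 000 mm², y = 12 mm, Ī = 288 000 mm⁴.
Web: 16 × 250, A = 4 000 mm², y = 149 mm, Ī = 20 833 333 mm⁴.
Top flange: 250 × 24, A = 6 000 mm², y = 286 mm, Ī = 288 000 mm⁴.
By symmetry the centroid is at mid-height, ȳ = 149 mm.
Transfer each piece to the horizontal centroidal axis using Ī + A·d² with d = y − 149:
  bottom flange: d = -137 mm → contributes +112 902 000 mm⁴
  web: d = 0 mm → contributes +20 833 333 mm⁴
  top flange: d = 137 mm → contributes +112 902 000 mm⁴
Total I = 246 637 333 mm⁴.

Ix ≈ 2.5 × 10⁸ mm⁴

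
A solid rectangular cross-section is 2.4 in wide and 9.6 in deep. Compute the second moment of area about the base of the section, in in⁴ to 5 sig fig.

The section: 2.4 × 9.6, A = 23.04 in², y = 4.8 in, Ī = 176.9472 in⁴.
Transfer it to the base of the section using Ī + A·d² with d = y − 0:
  the section: d = 4.8 in → contributes +707.7888 in⁴
Total I = 707.7888 in⁴.

I_base ≈ 707.79 in⁴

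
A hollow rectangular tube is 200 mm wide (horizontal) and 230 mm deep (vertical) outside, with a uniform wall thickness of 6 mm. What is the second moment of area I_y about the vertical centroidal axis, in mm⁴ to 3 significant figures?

I_y ≈ 3.26 × 10⁷ mm⁴

Decompose the section into non-overlapping parts with the origin at the bottom-left of its bounding rectangle.
Outer rectangle: 200 × 230, A = 46 000 mm², x = 100 mm, Ī = 153 333 333 mm⁴.
Inner void (subtracted): 188 × 218, A = 40 984 mm², x = 100 mm, Ī = 120 711 541 mm⁴.
By symmetry the centroid is at mid-width, x̄ = 100 mm.
All pieces are centred on the vertical centroidal axis, so I = ΣĪ (holes subtracted) = 32 621 792 mm⁴.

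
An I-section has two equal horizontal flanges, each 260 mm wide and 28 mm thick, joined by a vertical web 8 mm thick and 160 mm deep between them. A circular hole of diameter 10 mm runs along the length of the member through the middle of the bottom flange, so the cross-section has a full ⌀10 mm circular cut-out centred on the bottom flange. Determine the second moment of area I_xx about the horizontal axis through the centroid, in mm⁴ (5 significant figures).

I_xx ≈ 1.3164 × 10⁸ mm⁴

Split into non-overlapping primitives; take the origin at the lower-left of the bounding box.
Bottom flange: 260 × 28, A = 7 280 mm², y = 14 mm, Ī = 475626.7 mm⁴.
Web: 8 × 160, A = 1 280 mm², y = 108 mm, Ī = 2 730 667 mm⁴.
Top flange: 260 × 28, A = 7 280 mm², y = 202 mm, Ī = 475626.7 mm⁴.
Hole (subtracted): ⌀10, A = 78.53982 mm², y = 14 mm, Ī = 490.8739 mm⁴.
Centroid: ȳ = ΣA·y / ΣA = 108.4684 mm.
Transfer each piece to the horizontal axis through the centroid using Ī + A·d² with d = y − 108.4684:
  bottom flange: d = -94.4684 mm → contributes +65 444 381 mm⁴
  web: d = -0.4684047 mm → contributes +2 730 948 mm⁴
  top flange: d = 93.5316 mm → contributes +64 162 226 mm⁴
  hole: d = -94.4684 mm → contributes −701402.1 mm⁴
Total I = 131 636 153 mm⁴.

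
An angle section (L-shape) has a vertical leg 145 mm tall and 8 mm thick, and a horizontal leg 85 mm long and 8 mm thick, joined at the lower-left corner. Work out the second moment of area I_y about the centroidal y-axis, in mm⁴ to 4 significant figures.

I_y ≈ 1.037 × 10⁶ mm⁴

Decompose the section into non-overlapping parts with the origin at the bottom-left of its bounding rectangle.
Vertical leg: 8 × 145, A = 1 160 mm², x = 4 mm, Ī = 6186.67 mm⁴.
Horizontal leg (remainder): 77 × 8, A = 616 mm², x = 46.5 mm, Ī = 304 355 mm⁴.
Centroid: x̄ = ΣA·x / ΣA = 18.741 mm.
Transfer each piece to the centroidal y-axis using Ī + A·d² with d = x − 18.741:
  vertical leg: d = -14.741 mm → contributes +258 251 mm⁴
  horizontal leg (remainder): d = 27.759 mm → contributes +779 022 mm⁴
Total I = 1 037 273 mm⁴.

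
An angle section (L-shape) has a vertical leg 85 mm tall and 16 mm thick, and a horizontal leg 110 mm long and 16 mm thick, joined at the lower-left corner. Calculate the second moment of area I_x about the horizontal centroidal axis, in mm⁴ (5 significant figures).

I_x ≈ 1.7010 × 10⁶ mm⁴

Split into non-overlapping primitives; take the origin at the lower-left of the bounding box.
Vertical leg: 16 × 85, A = 1 360 mm², y = 42.5 mm, Ī = 818833.3 mm⁴.
Horizontal leg (remainder): 94 × 16, A = 1 504 mm², y = 8 mm, Ī = 32085.33 mm⁴.
Centroid: ȳ = ΣA·y / ΣA = 24.38268 mm.
Transfer each piece to the horizontal centroidal axis using Ī + A·d² with d = y − 24.38268:
  vertical leg: d = 18.11732 mm → contributes +1 265 236 mm⁴
  horizontal leg (remainder): d = -16.38268 mm → contributes +435747.3 mm⁴
Total I = 1 700 983 mm⁴.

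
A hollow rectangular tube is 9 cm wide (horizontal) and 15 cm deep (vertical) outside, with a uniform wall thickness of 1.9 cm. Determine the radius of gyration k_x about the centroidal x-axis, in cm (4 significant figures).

Break the section into simple shapes (no overlaps), measuring from the bottom-left corner of the bounding box.
Outer rectangle: 9 × 15, A = 135 cm², y = 7.5 cm, Ī = 2531.25 cm⁴.
Inner void (subtracted): 5.2 × 11.2, A = 58.24 cm², y = 7.5 cm, Ī = 608.802 cm⁴.
By symmetry the centroid is at mid-height, ȳ = 7.5 cm.
All pieces are centred on the centroidal x-axis, so I = ΣĪ (holes subtracted) = 1922.45 cm⁴.
Radius of gyration: k = √(I/A) = √(1922.45 / 76.76) = 5.00449 cm.

k_x ≈ 5.004 cm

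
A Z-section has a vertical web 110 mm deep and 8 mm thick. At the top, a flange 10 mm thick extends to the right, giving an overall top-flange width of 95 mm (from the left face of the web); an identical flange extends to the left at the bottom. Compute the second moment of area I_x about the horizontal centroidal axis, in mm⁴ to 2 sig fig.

I_x ≈ 5.3 × 10⁶ mm⁴

Decompose the section into non-overlapping parts with the origin at the bottom-left of its bounding rectangle.
Web: 8 × 110, A = 880 mm², y = 55 mm, Ī = 887 333 mm⁴.
Top flange (beyond web): 87 × 10, A = 870 mm², y = 105 mm, Ī = 7 250 mm⁴.
Bottom flange (beyond web): 87 × 10, A = 870 mm², y = 5 mm, Ī = 7 250 mm⁴.
Centroid: ȳ = ΣA·y / ΣA = 55 mm.
Transfer each piece to the horizontal centroidal axis using Ī + A·d² with d = y − 55:
  web: d = 0 mm → contributes +887 333 mm⁴
  top flange (beyond web): d = 50 mm → contributes +2 182 250 mm⁴
  bottom flange (beyond web): d = -50 mm → contributes +2 182 250 mm⁴
Total I = 5 251 833 mm⁴.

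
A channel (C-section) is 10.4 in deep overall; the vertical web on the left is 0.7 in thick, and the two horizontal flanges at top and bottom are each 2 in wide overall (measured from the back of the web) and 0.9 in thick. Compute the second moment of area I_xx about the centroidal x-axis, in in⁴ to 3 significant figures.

Break the section into simple shapes (no overlaps), measuring from the bottom-left corner of the bounding box.
Web: 0.7 × 10.4, A = 7.28 in², y = 5.2 in, Ī = 65.617 in⁴.
Top flange (beyond web): 1.3 × 0.9, A = 1.17 in², y = 9.95 in, Ī = 0.078975 in⁴.
Bottom flange (beyond web): 1.3 × 0.9, A = 1.17 in², y = 0.45 in, Ī = 0.078975 in⁴.
By symmetry the centroid is at mid-height, ȳ = 5.2 in.
Transfer each piece to the centroidal x-axis using Ī + A·d² with d = y − 5.2:
  web: d = 0 in → contributes +65.617 in⁴
  top flange (beyond web): d = 4.75 in → contributes +26.477 in⁴
  bottom flange (beyond web): d = -4.75 in → contributes +26.477 in⁴
Total I = 118.57 in⁴.

I_xx ≈ 119 in⁴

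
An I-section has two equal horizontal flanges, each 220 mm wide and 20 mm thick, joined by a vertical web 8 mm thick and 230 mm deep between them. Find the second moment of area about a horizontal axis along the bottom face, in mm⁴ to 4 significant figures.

I_base ≈ 3.398 × 10⁸ mm⁴

Break the section into simple shapes (no overlaps), measuring from the bottom-left corner of the bounding box.
Bottom flange: 220 × 20, A = 4 400 mm², y = 10 mm, Ī = 146 667 mm⁴.
Web: 8 × 230, A = 1 840 mm², y = 135 mm, Ī = 8 111 333 mm⁴.
Top flange: 220 × 20, A = 4 400 mm², y = 260 mm, Ī = 146 667 mm⁴.
Transfer each piece to the base of the section using Ī + A·d² with d = y − 0:
  bottom flange: d = 10 mm → contributes +586 667 mm⁴
  web: d = 135 mm → contributes +41 645 333 mm⁴
  top flange: d = 260 mm → contributes +297 586 667 mm⁴
Total I = 339 818 667 mm⁴.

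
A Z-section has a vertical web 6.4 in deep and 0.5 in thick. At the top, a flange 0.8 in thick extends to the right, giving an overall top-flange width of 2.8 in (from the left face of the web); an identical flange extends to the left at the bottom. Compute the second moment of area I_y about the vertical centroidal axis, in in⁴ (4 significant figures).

Treat the section as a set of non-overlapping primitives; coordinates are from the bounding-box lower-left.
Web: 0.5 × 6.4, A = 3.2 in², x = 2.55 in, Ī = 0.0666667 in⁴.
Top flange (beyond web): 2.3 × 0.8, A = 1.84 in², x = 3.95 in, Ī = 0.811133 in⁴.
Bottom flange (beyond web): 2.3 × 0.8, A = 1.84 in², x = 1.15 in, Ī = 0.811133 in⁴.
Centroid: x̄ = ΣA·x / ΣA = 2.55 in.
Transfer each piece to the vertical centroidal axis using Ī + A·d² with d = x − 2.55:
  web: d = 0 in → contributes +0.0666667 in⁴
  top flange (beyond web): d = 1.4 in → contributes +4.41753 in⁴
  bottom flange (beyond web): d = -1.4 in → contributes +4.41753 in⁴
Total I = 8.90173 in⁴.

I_y ≈ 8.902 in⁴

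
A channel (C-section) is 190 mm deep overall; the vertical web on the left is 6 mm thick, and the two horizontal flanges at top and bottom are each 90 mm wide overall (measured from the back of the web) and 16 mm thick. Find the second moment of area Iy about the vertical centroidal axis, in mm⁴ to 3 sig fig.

Decompose the section into non-overlapping parts with the origin at the bottom-left of its bounding rectangle.
Web: 6 × 190, A = 1 140 mm², x = 3 mm, Ī = 3 420 mm⁴.
Top flange (beyond web): 84 × 16, A = 1 344 mm², x = 48 mm, Ī = 790 272 mm⁴.
Bottom flange (beyond web): 84 × 16, A = 1 344 mm², x = 48 mm, Ī = 790 272 mm⁴.
Centroid: x̄ = ΣA·x / ΣA = 34.599 mm.
Transfer each piece to the vertical centroidal axis using Ī + A·d² with d = x − 34.599:
  web: d = -31.599 mm → contributes +1 141 688 mm⁴
  top flange (beyond web): d = 13.401 mm → contributes +1 031 646 mm⁴
  bottom flange (beyond web): d = 13.401 mm → contributes +1 031 646 mm⁴
Total I = 3 204 980 mm⁴.

Iy ≈ 3.20 × 10⁶ mm⁴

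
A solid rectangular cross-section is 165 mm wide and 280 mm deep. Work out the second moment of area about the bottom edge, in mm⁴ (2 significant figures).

I_base ≈ 1.2 × 10⁹ mm⁴

The section: 165 × 280, A = 46 200 mm², y = 140 mm, Ī = 301 840 000 mm⁴.
Transfer it to the base of the section using Ī + A·d² with d = y − 0:
  the section: d = 140 mm → contributes +1 207 360 000 mm⁴
Total I = 1 207 360 000 mm⁴.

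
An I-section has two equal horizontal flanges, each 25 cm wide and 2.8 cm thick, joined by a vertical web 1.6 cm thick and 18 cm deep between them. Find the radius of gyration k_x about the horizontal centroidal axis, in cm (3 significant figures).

k_x ≈ 9.74 cm

Break the section into simple shapes (no overlaps), measuring from the bottom-left corner of the bounding box.
Bottom flange: 25 × 2.8, A = 70 cm², y = 1.4 cm, Ī = 45.733 cm⁴.
Web: 1.6 × 18, A = 28.8 cm², y = 11.8 cm, Ī = 777.6 cm⁴.
Top flange: 25 × 2.8, A = 70 cm², y = 22.2 cm, Ī = 45.733 cm⁴.
By symmetry the centroid is at mid-height, ȳ = 11.8 cm.
Transfer each piece to the horizontal centroidal axis using Ī + A·d² with d = y − 11.8:
  bottom flange: d = -10.4 cm → contributes +7616.9 cm⁴
  web: d = 0 cm → contributes +777.6 cm⁴
  top flange: d = 10.4 cm → contributes +7616.9 cm⁴
Total I = 16 011 cm⁴.
Radius of gyration: k = √(I/A) = √(16 011 / 168.8) = 9.7393 cm.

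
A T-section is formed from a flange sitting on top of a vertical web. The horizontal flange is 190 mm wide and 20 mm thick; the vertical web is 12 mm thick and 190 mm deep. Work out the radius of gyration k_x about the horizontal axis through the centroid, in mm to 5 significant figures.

k_x ≈ 61.098 mm

Decompose the section into non-overlapping parts with the origin at the bottom-left of its bounding rectangle.
Flange: 190 × 20, A = 3 800 mm², y = 200 mm, Ī = 126666.7 mm⁴.
Web: 12 × 190, A = 2 280 mm², y = 95 mm, Ī = 6 859 000 mm⁴.
Centroid: ȳ = ΣA·y / ΣA = 160.625 mm.
Transfer each piece to the horizontal axis through the centroid using Ī + A·d² with d = y − 160.625:
  flange: d = 39.375 mm → contributes +6 018 151 mm⁴
  web: d = -65.625 mm → contributes +16 678 141 mm⁴
Total I = 22 696 292 mm⁴.
Radius of gyration: k = √(I/A) = √(22 696 292 / 6 080) = 61.09781 mm.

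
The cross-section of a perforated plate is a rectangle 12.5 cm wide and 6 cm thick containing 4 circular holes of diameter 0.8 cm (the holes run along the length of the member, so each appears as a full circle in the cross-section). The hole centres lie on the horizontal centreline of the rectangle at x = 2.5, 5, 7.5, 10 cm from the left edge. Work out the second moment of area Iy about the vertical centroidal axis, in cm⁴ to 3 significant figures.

Treat the section as a set of non-overlapping primitives; coordinates are from the bounding-box lower-left.
Plate: 12.5 × 6, A = 75 cm², x = 6.25 cm, Ī = 976.56 cm⁴.
Hole 1 (subtracted): ⌀0.8, A = 0.50265 cm², x = 2.5 cm, Ī = 0.020106 cm⁴.
Hole 2 (subtracted): ⌀0.8, A = 0.50265 cm², x = 5 cm, Ī = 0.020106 cm⁴.
Hole 3 (subtracted): ⌀0.8, A = 0.50265 cm², x = 7.5 cm, Ī = 0.020106 cm⁴.
Hole 4 (subtracted): ⌀0.8, A = 0.50265 cm², x = 10 cm, Ī = 0.020106 cm⁴.
By symmetry the centroid is at mid-width, x̄ = 6.25 cm.
Transfer each piece to the vertical centroidal axis using Ī + A·d² with d = x − 6.25:
  plate: d = 0 cm → contributes +976.56 cm⁴
  hole 1: d = -3.75 cm → contributes −7.0887 cm⁴
  hole 2: d = -1.25 cm → contributes −0.8055 cm⁴
  hole 3: d = 1.25 cm → contributes −0.8055 cm⁴
  hole 4: d = 3.75 cm → contributes −7.0887 cm⁴
Total I = 960.77 cm⁴.

Iy ≈ 961 cm⁴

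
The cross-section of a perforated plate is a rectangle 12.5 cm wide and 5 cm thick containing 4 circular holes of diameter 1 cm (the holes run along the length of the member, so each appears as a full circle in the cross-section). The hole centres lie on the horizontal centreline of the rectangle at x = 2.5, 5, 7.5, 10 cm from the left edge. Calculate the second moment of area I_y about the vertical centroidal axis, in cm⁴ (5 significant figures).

Break the section into simple shapes (no overlaps), measuring from the bottom-left corner of the bounding box.
Plate: 12.5 × 5, A = 62.5 cm², x = 6.25 cm, Ī = 813.8021 cm⁴.
Hole 1 (subtracted): ⌀1, A = 0.7853982 cm², x = 2.5 cm, Ī = 0.04908739 cm⁴.
Hole 2 (subtracted): ⌀1, A = 0.7853982 cm², x = 5 cm, Ī = 0.04908739 cm⁴.
Hole 3 (subtracted): ⌀1, A = 0.7853982 cm², x = 7.5 cm, Ī = 0.04908739 cm⁴.
Hole 4 (subtracted): ⌀1, A = 0.7853982 cm², x = 10 cm, Ī = 0.04908739 cm⁴.
By symmetry the centroid is at mid-width, x̄ = 6.25 cm.
Transfer each piece to the vertical centroidal axis using Ī + A·d² with d = x − 6.25:
  plate: d = 0 cm → contributes +813.8021 cm⁴
  hole 1: d = -3.75 cm → contributes −11.09375 cm⁴
  hole 2: d = -1.25 cm → contributes −1.276272 cm⁴
  hole 3: d = 1.25 cm → contributes −1.276272 cm⁴
  hole 4: d = 3.75 cm → contributes −11.09375 cm⁴
Total I = 789.062 cm⁴.

I_y ≈ 789.06 cm⁴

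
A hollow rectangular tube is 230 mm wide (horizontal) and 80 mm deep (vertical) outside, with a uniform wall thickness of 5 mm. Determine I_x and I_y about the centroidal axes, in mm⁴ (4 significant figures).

I_x ≈ 3.525 × 10⁶ mm⁴, I_y ≈ 1.900 × 10⁷ mm⁴

Decompose the section into non-overlapping parts with the origin at the bottom-left of its bounding rectangle.
Outer rectangle: 230 × 80, A = 18 400 mm², y = 40 mm, Ī = 9 813 333 mm⁴.
Inner void (subtracted): 220 × 70, A = 15 400 mm², y = 40 mm, Ī = 6 288 333 mm⁴.
By symmetry the centroid is at mid-height, ȳ = 40 mm.
All pieces are centred on the centroidal x-axis, so I = ΣĪ (holes subtracted) = 3 525 000 mm⁴.
Repeating about the centroidal y-axis gives I_y = 19 000 000 mm⁴.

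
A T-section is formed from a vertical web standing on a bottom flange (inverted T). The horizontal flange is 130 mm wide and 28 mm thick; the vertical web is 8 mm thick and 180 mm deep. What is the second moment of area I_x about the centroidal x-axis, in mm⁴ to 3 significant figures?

I_x ≈ 1.53 × 10⁷ mm⁴

Treat the section as a set of non-overlapping primitives; coordinates are from the bounding-box lower-left.
Flange: 130 × 28, A = 3 640 mm², y = 14 mm, Ī = 237 813 mm⁴.
Web: 8 × 180, A = 1 440 mm², y = 118 mm, Ī = 3 888 000 mm⁴.
Centroid: ȳ = ΣA·y / ΣA = 43.48 mm.
Transfer each piece to the centroidal x-axis using Ī + A·d² with d = y − 43.48:
  flange: d = -29.48 mm → contributes +3 401 297 mm⁴
  web: d = 74.52 mm → contributes +11 884 584 mm⁴
Total I = 15 285 881 mm⁴.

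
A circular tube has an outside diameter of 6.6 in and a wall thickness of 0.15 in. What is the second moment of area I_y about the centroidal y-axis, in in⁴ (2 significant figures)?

Decompose the section into non-overlapping parts with the origin at the bottom-left of its bounding rectangle.
Outer circle: ⌀6.6, A = 34.21 in², x = 3.3 in, Ī = 93.14 in⁴.
Bore (subtracted): ⌀6.3, A = 31.17 in², x = 3.3 in, Ī = 77.33 in⁴.
By symmetry the centroid is at mid-width, x̄ = 3.3 in.
All pieces are centred on the centroidal y-axis, so I = ΣĪ (holes subtracted) = 15.81 in⁴.

I_y ≈ 16 in⁴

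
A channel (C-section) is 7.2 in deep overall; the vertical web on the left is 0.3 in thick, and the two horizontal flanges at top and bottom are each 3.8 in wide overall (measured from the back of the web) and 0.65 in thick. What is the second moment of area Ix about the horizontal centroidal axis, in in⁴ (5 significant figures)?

Decompose the section into non-overlapping parts with the origin at the bottom-left of its bounding rectangle.
Web: 0.3 × 7.2, A = 2.16 in², y = 3.6 in, Ī = 9.3312 in⁴.
Top flange (beyond web): 3.5 × 0.65, A = 2.275 in², y = 6.875 in, Ī = 0.08009896 in⁴.
Bottom flange (beyond web): 3.5 × 0.65, A = 2.275 in², y = 0.325 in, Ī = 0.08009896 in⁴.
By symmetry the centroid is at mid-height, ȳ = 3.6 in.
Transfer each piece to the horizontal centroidal axis using Ī + A·d² with d = y − 3.6:
  web: d = 0 in → contributes +9.3312 in⁴
  top flange (beyond web): d = 3.275 in → contributes +24.4809 in⁴
  bottom flange (beyond web): d = -3.275 in → contributes +24.4809 in⁴
Total I = 58.29299 in⁴.

Ix ≈ 58.293 in⁴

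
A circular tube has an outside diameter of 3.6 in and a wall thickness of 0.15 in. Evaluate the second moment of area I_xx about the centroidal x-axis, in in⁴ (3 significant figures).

I_xx ≈ 2.42 in⁴

Split into non-overlapping primitives; take the origin at the lower-left of the bounding box.
Outer circle: ⌀3.6, A = 10.179 in², y = 1.8 in, Ī = 8.2448 in⁴.
Bore (subtracted): ⌀3.3, A = 8.553 in², y = 1.8 in, Ī = 5.8214 in⁴.
By symmetry the centroid is at mid-height, ȳ = 1.8 in.
All pieces are centred on the centroidal x-axis, so I = ΣĪ (holes subtracted) = 2.4234 in⁴.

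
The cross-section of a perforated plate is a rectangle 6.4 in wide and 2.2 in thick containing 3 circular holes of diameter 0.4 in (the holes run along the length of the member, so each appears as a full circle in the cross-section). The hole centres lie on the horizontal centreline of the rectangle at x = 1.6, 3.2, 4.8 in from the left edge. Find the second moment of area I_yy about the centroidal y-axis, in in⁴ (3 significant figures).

I_yy ≈ 47.4 in⁴

Split into non-overlapping primitives; take the origin at the lower-left of the bounding box.
Plate: 6.4 × 2.2, A = 14.08 in², x = 3.2 in, Ī = 48.06 in⁴.
Hole 1 (subtracted): ⌀0.4, A = 0.12566 in², x = 1.6 in, Ī = 0.0012566 in⁴.
Hole 2 (subtracted): ⌀0.4, A = 0.12566 in², x = 3.2 in, Ī = 0.0012566 in⁴.
Hole 3 (subtracted): ⌀0.4, A = 0.12566 in², x = 4.8 in, Ī = 0.0012566 in⁴.
By symmetry the centroid is at mid-width, x̄ = 3.2 in.
Transfer each piece to the centroidal y-axis using Ī + A·d² with d = x − 3.2:
  plate: d = 0 in → contributes +48.06 in⁴
  hole 1: d = -1.6 in → contributes −0.32296 in⁴
  hole 2: d = 0 in → contributes −0.0012566 in⁴
  hole 3: d = 1.6 in → contributes −0.32296 in⁴
Total I = 47.413 in⁴.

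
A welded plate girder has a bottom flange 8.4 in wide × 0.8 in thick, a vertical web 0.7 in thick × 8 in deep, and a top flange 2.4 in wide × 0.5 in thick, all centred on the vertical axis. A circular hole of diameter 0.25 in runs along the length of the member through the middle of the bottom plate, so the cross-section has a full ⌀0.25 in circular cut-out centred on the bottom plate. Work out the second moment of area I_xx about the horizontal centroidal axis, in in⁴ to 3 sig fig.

Split into non-overlapping primitives; take the origin at the lower-left of the bounding box.
Bottom plate: 8.4 × 0.8, A = 6.72 in², y = 0.4 in, Ī = 0.3584 in⁴.
Web plate: 0.7 × 8, A = 5.6 in², y = 4.8 in, Ī = 29.867 in⁴.
Top plate: 2.4 × 0.5, A = 1.2 in², y = 9.05 in, Ī = 0.025 in⁴.
Hole (subtracted): ⌀0.25, A = 0.049087 in², y = 0.4 in, Ī = 0.00019175 in⁴.
Centroid: ȳ = ΣA·y / ΣA = 2.9997 in.
Transfer each piece to the horizontal centroidal axis using Ī + A·d² with d = y − 2.9997:
  bottom plate: d = -2.5997 in → contributes +45.774 in⁴
  web plate: d = 1.8003 in → contributes +48.017 in⁴
  top plate: d = 6.0503 in → contributes +43.953 in⁴
  hole: d = -2.5997 in → contributes −0.33194 in⁴
Total I = 137.41 in⁴.

I_xx ≈ 137 in⁴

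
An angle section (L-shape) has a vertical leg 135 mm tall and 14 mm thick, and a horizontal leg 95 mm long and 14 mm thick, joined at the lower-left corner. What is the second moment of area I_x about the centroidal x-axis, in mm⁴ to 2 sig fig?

Split into non-overlapping primitives; take the origin at the lower-left of the bounding box.
Vertical leg: 14 × 135, A = 1 890 mm², y = 67.5 mm, Ī = 2 870 438 mm⁴.
Horizontal leg (remainder): 81 × 14, A = 1 134 mm², y = 7 mm, Ī = 18 522 mm⁴.
Centroid: ȳ = ΣA·y / ΣA = 44.81 mm.
Transfer each piece to the centroidal x-axis using Ī + A·d² with d = y − 44.81:
  vertical leg: d = 22.69 mm → contributes +3 843 263 mm⁴
  horizontal leg (remainder): d = -37.81 mm → contributes +1 639 898 mm⁴
Total I = 5 483 162 mm⁴.

I_x ≈ 5.5 × 10⁶ mm⁴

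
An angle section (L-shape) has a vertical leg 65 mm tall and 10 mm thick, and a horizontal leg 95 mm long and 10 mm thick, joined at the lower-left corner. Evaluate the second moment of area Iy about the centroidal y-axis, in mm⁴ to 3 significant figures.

Iy ≈ 1.35 × 10⁶ mm⁴

Decompose the section into non-overlapping parts with the origin at the bottom-left of its bounding rectangle.
Vertical leg: 10 × 65, A = 650 mm², x = 5 mm, Ī = 5416.7 mm⁴.
Horizontal leg (remainder): 85 × 10, A = 850 mm², x = 52.5 mm, Ī = 511 771 mm⁴.
Centroid: x̄ = ΣA·x / ΣA = 31.917 mm.
Transfer each piece to the centroidal y-axis using Ī + A·d² with d = x − 31.917:
  vertical leg: d = -26.917 mm → contributes +476 346 mm⁴
  horizontal leg (remainder): d = 20.583 mm → contributes +871 893 mm⁴
Total I = 1 348 240 mm⁴.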